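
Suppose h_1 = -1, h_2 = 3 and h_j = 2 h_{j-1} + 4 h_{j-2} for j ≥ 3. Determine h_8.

h_3 = 2(3) + 4(-1) = 2
h_4 = 2(2) + 4(3) = 16
h_5 = 2(16) + 4(2) = 40
h_6 = 2(40) + 4(16) = 144
h_7 = 2(144) + 4(40) = 448
h_8 = 2(448) + 4(144) = 1472

1472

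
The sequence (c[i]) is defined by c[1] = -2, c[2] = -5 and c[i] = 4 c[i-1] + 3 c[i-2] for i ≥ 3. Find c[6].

c[3] = 4*(-5) + 3*(-2) = -26
c[4] = 4*(-26) + 3*(-5) = -119
c[5] = 4*(-119) + 3*(-26) = -554
c[6] = 4*(-554) + 3*(-119) = -2573

-2573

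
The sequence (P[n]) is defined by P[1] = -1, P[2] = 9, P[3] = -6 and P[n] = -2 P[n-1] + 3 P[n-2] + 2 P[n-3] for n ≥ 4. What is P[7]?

P[4] = -2*(-6) + 3*9 + 2*(-1) = 37
P[5] = -2*37 + 3*(-6) + 2*9 = -74
P[6] = -2*(-74) + 3*37 + 2*(-6) = 247
P[7] = -2*247 + 3*(-74) + 2*37 = -642

-642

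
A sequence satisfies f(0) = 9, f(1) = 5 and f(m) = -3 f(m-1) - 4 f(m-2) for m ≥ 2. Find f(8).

f(2) = -3·5 - 4·9 = -51
f(3) = -3·(-51) - 4·5 = 133
f(4) = -3·133 - 4·(-51) = -195
f(5) = -3·(-195) - 4·133 = 53
f(6) = -3·53 - 4·(-195) = 621
f(7) = -3·621 - 4·53 = -2075
f(8) = -3·(-2075) - 4·621 = 3741

3741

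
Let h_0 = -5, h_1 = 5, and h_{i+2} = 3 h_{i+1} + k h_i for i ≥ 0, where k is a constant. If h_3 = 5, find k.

h_2 = 15 - 5k
h_3 = 45 - 10k
So 45 - 10k = 5, giving k = 4.

4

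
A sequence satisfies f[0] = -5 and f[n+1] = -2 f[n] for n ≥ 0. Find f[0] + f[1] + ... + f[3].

f[1] = -2(-5) = 10
f[2] = -2(10) = -20
f[3] = -2(-20) = 40
Sum = (-5) + 10 + (-20) + 40 = 25

25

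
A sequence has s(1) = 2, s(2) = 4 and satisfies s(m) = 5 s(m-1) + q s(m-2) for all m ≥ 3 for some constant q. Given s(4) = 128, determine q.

2

s(3) = 20 + 2q
s(4) = 100 + 14q
So 100 + 14q = 128, giving q = 2.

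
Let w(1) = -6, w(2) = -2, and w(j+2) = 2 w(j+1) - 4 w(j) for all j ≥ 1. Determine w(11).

1024

w(3) = 2*(-2) - 4*(-6) = 20
w(4) = 2*20 - 4*(-2) = 48
w(5) = 2*48 - 4*20 = 16
w(6) = 2*16 - 4*48 = -160
w(7) = 2*(-160) - 4*16 = -384
w(8) = 2*(-384) - 4*(-160) = -128
w(9) = 2*(-128) - 4*(-384) = 1280
w(10) = 2*1280 - 4*(-128) = 3072
w(11) = 2*3072 - 4*1280 = 1024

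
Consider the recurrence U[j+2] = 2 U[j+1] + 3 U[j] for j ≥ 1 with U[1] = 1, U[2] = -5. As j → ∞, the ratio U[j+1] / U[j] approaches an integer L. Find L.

3

The characteristic equation is r^2 - 2r - 3 = 0, which factors as (r - 3)(r + 1) = 0.
So the roots are 3 and -1. Since |3| > |-1| and the coefficient of 3^j is non-zero, the ratio tends to 3.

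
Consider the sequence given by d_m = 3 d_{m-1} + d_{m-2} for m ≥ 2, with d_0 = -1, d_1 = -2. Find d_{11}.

-325799

d_2 = 3·(-2) + (-1) = -7
d_3 = 3·(-7) + (-2) = -23
d_4 = 3·(-23) + (-7) = -76
d_5 = 3·(-76) + (-23) = -251
d_6 = 3·(-251) + (-76) = -829
d_7 = 3·(-829) + (-251) = -2738
d_8 = 3·(-2738) + (-829) = -9043
d_9 = 3·(-9043) + (-2738) = -29867
d_{10} = 3·(-29867) + (-9043) = -98644
d_{11} = 3·(-98644) + (-29867) = -325799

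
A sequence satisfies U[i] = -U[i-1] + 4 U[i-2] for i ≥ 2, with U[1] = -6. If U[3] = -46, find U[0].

Let U[0] = v.
U[2] = 6 + 4v
U[3] = -30 - 4v
So -30 - 4v = -46, giving v = 4.

4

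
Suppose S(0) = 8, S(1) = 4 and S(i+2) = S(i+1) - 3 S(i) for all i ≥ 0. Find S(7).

S(2) = 4 - 3(8) = -20
S(3) = (-20) - 3(4) = -32
S(4) = (-32) - 3(-20) = 28
S(5) = 28 - 3(-32) = 124
S(6) = 124 - 3(28) = 40
S(7) = 40 - 3(124) = -332

-332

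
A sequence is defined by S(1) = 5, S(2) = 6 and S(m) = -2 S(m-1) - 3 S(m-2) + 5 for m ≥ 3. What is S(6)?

S(3) = -2·6 - 3·5 + 5 = -22
S(4) = -2·(-22) - 3·6 + 5 = 31
S(5) = -2·31 - 3·(-22) + 5 = 9
S(6) = -2·9 - 3·31 + 5 = -106

-106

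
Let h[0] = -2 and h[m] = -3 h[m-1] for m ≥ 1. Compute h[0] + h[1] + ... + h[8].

h[1] = -3*(-2) = 6
h[2] = -3*6 = -18
h[3] = -3*(-18) = 54
h[4] = -3*54 = -162
h[5] = -3*(-162) = 486
h[6] = -3*486 = -1458
h[7] = -3*(-1458) = 4374
h[8] = -3*4374 = -13122
Sum = (-2) + 6 + (-18) + 54 + (-162) + 486 + (-1458) + 4374 + (-13122) = -9842

-9842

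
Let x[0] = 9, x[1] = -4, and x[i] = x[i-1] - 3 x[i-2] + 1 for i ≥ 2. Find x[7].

x[2] = (-4) - 3·9 + 1 = -30
x[3] = (-30) - 3·(-4) + 1 = -17
x[4] = (-17) - 3·(-30) + 1 = 74
x[5] = 74 - 3·(-17) + 1 = 126
x[6] = 126 - 3·74 + 1 = -95
x[7] = (-95) - 3·126 + 1 = -472

-472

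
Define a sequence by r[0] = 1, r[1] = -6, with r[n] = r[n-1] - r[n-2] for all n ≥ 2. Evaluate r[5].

r[2] = (-6) - 1 = -7
r[3] = (-7) - (-6) = -1
r[4] = (-1) - (-7) = 6
r[5] = 6 - (-1) = 7

7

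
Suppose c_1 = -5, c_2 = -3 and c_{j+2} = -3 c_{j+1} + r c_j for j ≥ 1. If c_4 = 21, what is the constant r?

c_3 = 9 - 5r
c_4 = -27 + 12r
So -27 + 12r = 21, giving r = 4.

4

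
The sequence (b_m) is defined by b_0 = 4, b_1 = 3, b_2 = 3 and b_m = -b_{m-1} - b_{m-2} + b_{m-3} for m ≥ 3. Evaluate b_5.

b_3 = -3 - 3 + 4 = -2
b_4 = -(-2) - 3 + 3 = 2
b_5 = -2 - (-2) + 3 = 3

3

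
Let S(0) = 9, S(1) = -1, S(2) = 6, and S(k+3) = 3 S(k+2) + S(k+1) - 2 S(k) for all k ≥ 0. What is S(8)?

102

S(3) = 3(6) + (-1) - 2(9) = -1
S(4) = 3(-1) + 6 - 2(-1) = 5
S(5) = 3(5) + (-1) - 2(6) = 2
S(6) = 3(2) + 5 - 2(-1) = 13
S(7) = 3(13) + 2 - 2(5) = 31
S(8) = 3(31) + 13 - 2(2) = 102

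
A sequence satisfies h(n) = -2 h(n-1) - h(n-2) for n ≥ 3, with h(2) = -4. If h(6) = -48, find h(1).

Let h(1) = v.
h(3) = 8 - v
h(4) = -12 + 2v
h(5) = 16 - 3v
h(6) = -20 + 4v
So -20 + 4v = -48, giving v = -7.

-7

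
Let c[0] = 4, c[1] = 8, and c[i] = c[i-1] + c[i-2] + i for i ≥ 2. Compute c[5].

c[2] = 8 + 4 + 2 = 14
c[3] = 14 + 8 + 3 = 25
c[4] = 25 + 14 + 4 = 43
c[5] = 43 + 25 + 5 = 73

73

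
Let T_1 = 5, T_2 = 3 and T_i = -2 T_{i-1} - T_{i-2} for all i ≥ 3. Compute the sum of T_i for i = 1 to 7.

T_3 = -2·3 - 5 = -11
T_4 = -2·(-11) - 3 = 19
T_5 = -2·19 - (-11) = -27
T_6 = -2·(-27) - 19 = 35
T_7 = -2·35 - (-27) = -43
Sum = 5 + 3 + (-11) + 19 + (-27) + 35 + (-43) = -19

-19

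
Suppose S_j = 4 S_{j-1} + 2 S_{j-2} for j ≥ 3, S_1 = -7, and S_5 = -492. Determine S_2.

-3

Let S_2 = z.
S_3 = -14 + 4z
S_4 = -56 + 18z
S_5 = -252 + 80z
So -252 + 80z = -492, giving z = -3.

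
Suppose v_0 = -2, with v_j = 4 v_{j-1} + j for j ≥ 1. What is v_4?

-400

v_1 = 4(-2) + 1 = -7
v_2 = 4(-7) + 2 = -26
v_3 = 4(-26) + 3 = -101
v_4 = 4(-101) + 4 = -400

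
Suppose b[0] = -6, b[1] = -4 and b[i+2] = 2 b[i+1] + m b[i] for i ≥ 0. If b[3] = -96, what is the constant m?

5

b[2] = -8 - 6m
b[3] = -16 - 16m
So -16 - 16m = -96, giving m = 5.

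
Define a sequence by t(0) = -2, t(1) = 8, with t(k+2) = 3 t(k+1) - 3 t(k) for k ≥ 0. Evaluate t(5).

126

t(2) = 3·8 - 3·(-2) = 30
t(3) = 3·30 - 3·8 = 66
t(4) = 3·66 - 3·30 = 108
t(5) = 3·108 - 3·66 = 126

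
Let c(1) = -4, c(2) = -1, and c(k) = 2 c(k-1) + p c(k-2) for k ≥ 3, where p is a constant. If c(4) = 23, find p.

c(3) = -2 - 4p
c(4) = -4 - 9p
So -4 - 9p = 23, giving p = -3.

-3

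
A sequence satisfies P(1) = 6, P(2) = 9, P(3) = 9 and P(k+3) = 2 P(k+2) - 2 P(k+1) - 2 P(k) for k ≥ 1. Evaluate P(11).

P(4) = 2(9) - 2(9) - 2(6) = -12
P(5) = 2(-12) - 2(9) - 2(9) = -60
P(6) = 2(-60) - 2(-12) - 2(9) = -114
P(7) = 2(-114) - 2(-60) - 2(-12) = -84
P(8) = 2(-84) - 2(-114) - 2(-60) = 180
P(9) = 2(180) - 2(-84) - 2(-114) = 756
P(10) = 2(756) - 2(180) - 2(-84) = 1320
P(11) = 2(1320) - 2(756) - 2(180) = 768

768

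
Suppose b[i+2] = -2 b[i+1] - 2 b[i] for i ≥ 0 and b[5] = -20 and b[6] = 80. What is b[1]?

Rearranging, b[i-2] = (b[i] + 2 b[i-1]) / -2.
b[4] = (80 + 2·(-20)) / -2 = 40/-2 = -20
b[3] = (-20 + 2·(-20)) / -2 = -60/-2 = 30
b[2] = (-20 + 2·30) / -2 = 40/-2 = -20
b[1] = (30 + 2·(-20)) / -2 = -10/-2 = 5

5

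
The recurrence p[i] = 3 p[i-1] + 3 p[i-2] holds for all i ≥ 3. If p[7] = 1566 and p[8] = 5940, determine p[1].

-2

Rearranging, p[i-2] = (p[i] - 3 p[i-1]) / 3.
p[6] = (5940 - 3·1566) / 3 = 1242/3 = 414
p[5] = (1566 - 3·414) / 3 = 324/3 = 108
p[4] = (414 - 3·108) / 3 = 90/3 = 30
p[3] = (108 - 3·30) / 3 = 18/3 = 6
p[2] = (30 - 3·6) / 3 = 12/3 = 4
p[1] = (6 - 3·4) / 3 = -6/3 = -2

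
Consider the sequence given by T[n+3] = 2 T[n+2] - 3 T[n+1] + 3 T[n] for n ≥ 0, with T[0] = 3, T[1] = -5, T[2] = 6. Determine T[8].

237

T[3] = 2(6) - 3(-5) + 3(3) = 36
T[4] = 2(36) - 3(6) + 3(-5) = 39
T[5] = 2(39) - 3(36) + 3(6) = -12
T[6] = 2(-12) - 3(39) + 3(36) = -33
T[7] = 2(-33) - 3(-12) + 3(39) = 87
T[8] = 2(87) - 3(-33) + 3(-12) = 237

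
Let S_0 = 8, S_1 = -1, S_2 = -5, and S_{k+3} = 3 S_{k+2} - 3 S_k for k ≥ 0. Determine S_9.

S_3 = 3*(-5) - 3*8 = -39
S_4 = 3*(-39) - 3*(-1) = -114
S_5 = 3*(-114) - 3*(-5) = -327
S_6 = 3*(-327) - 3*(-39) = -864
S_7 = 3*(-864) - 3*(-114) = -2250
S_8 = 3*(-2250) - 3*(-327) = -5769
S_9 = 3*(-5769) - 3*(-864) = -14715

-14715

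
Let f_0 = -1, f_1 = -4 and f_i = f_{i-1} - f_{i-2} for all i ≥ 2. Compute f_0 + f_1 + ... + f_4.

f_2 = (-4) - (-1) = -3
f_3 = (-3) - (-4) = 1
f_4 = 1 - (-3) = 4
Sum = (-1) + (-4) + (-3) + 1 + 4 = -3

-3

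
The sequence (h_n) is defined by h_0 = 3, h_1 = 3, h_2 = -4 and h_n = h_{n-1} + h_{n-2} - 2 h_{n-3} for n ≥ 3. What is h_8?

12

h_3 = (-4) + 3 - 2(3) = -7
h_4 = (-7) + (-4) - 2(3) = -17
h_5 = (-17) + (-7) - 2(-4) = -16
h_6 = (-16) + (-17) - 2(-7) = -19
h_7 = (-19) + (-16) - 2(-17) = -1
h_8 = (-1) + (-19) - 2(-16) = 12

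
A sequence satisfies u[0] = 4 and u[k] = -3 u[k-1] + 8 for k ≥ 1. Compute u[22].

The fixed point is 8/(1 + 3) = 2, so u[k] - 2 = -3(u[k-1] - 2).
Hence u[k] = 2·(-3)^k + 2.
u[22] = 2·(-3)^{22} + 2 = 2·31381059609 + 2 = 62762119220.

62762119220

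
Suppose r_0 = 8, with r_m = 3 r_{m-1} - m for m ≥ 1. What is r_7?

15860

r_1 = 3(8) - 1 = 23
r_2 = 3(23) - 2 = 67
r_3 = 3(67) - 3 = 198
r_4 = 3(198) - 4 = 590
r_5 = 3(590) - 5 = 1765
r_6 = 3(1765) - 6 = 5289
r_7 = 3(5289) - 7 = 15860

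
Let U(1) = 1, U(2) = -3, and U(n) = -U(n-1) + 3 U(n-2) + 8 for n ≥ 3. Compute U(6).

U(3) = -(-3) + 3·1 + 8 = 14
U(4) = -14 + 3·(-3) + 8 = -15
U(5) = -(-15) + 3·14 + 8 = 65
U(6) = -65 + 3·(-15) + 8 = -102

-102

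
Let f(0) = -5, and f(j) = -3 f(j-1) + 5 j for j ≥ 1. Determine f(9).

116880

f(1) = -3*(-5) + 5 = 20
f(2) = -3*20 + 10 = -50
f(3) = -3*(-50) + 15 = 165
f(4) = -3*165 + 20 = -475
f(5) = -3*(-475) + 25 = 1450
f(6) = -3*1450 + 30 = -4320
f(7) = -3*(-4320) + 35 = 12995
f(8) = -3*12995 + 40 = -38945
f(9) = -3*(-38945) + 45 = 116880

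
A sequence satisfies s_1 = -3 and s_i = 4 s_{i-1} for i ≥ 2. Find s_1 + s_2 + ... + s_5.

-1023

s_2 = 4·(-3) = -12
s_3 = 4·(-12) = -48
s_4 = 4·(-48) = -192
s_5 = 4·(-192) = -768
Sum = (-3) + (-12) + (-48) + (-192) + (-768) = -1023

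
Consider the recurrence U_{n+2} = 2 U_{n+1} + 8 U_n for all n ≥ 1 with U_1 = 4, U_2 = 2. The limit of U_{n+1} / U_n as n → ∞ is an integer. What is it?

4

The characteristic equation is r^2 - 2r - 8 = 0, which factors as (r - 4)(r + 2) = 0.
So the roots are 4 and -2. Since |4| > |-2| and the coefficient of 4^n is non-zero, the ratio tends to 4.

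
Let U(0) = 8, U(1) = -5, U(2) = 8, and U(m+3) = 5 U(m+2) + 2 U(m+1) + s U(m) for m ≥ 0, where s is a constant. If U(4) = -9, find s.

U(3) = 30 + 8s
U(4) = 166 + 35s
So 166 + 35s = -9, giving s = -5.

-5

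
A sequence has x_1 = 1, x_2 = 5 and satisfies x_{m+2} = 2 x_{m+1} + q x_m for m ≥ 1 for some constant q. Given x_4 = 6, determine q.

x_3 = 10 + q
x_4 = 20 + 7q
So 20 + 7q = 6, giving q = -2.

-2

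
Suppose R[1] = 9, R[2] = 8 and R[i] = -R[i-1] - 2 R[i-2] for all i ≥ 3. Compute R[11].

394

R[3] = -8 - 2(9) = -26
R[4] = -(-26) - 2(8) = 10
R[5] = -10 - 2(-26) = 42
R[6] = -42 - 2(10) = -62
R[7] = -(-62) - 2(42) = -22
R[8] = -(-22) - 2(-62) = 146
R[9] = -146 - 2(-22) = -102
R[10] = -(-102) - 2(146) = -190
R[11] = -(-190) - 2(-102) = 394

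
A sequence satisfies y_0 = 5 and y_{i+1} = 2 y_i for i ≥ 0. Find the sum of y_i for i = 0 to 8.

y_1 = 2(5) = 10
y_2 = 2(10) = 20
y_3 = 2(20) = 40
y_4 = 2(40) = 80
y_5 = 2(80) = 160
y_6 = 2(160) = 320
y_7 = 2(320) = 640
y_8 = 2(640) = 1280
Sum = 5 + 10 + 20 + 40 + 80 + 160 + 320 + 640 + 1280 = 2555

2555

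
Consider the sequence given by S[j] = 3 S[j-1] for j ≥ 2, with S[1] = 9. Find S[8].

19683

S[2] = 3(9) = 27
S[3] = 3(27) = 81
S[4] = 3(81) = 243
S[5] = 3(243) = 729
S[6] = 3(729) = 2187
S[7] = 3(2187) = 6561
S[8] = 3(6561) = 19683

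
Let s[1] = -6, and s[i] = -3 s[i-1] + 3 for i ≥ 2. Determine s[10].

132861

s[2] = -3*(-6) + 3 = 21
s[3] = -3*21 + 3 = -60
s[4] = -3*(-60) + 3 = 183
s[5] = -3*183 + 3 = -546
s[6] = -3*(-546) + 3 = 1641
s[7] = -3*1641 + 3 = -4920
s[8] = -3*(-4920) + 3 = 14763
s[9] = -3*14763 + 3 = -44286
s[10] = -3*(-44286) + 3 = 132861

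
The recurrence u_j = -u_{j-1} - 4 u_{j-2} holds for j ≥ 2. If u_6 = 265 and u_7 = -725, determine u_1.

Rearranging, u_{j-2} = (u_j + u_{j-1}) / -4.
u_5 = (-725 + 265) / -4 = -460/-4 = 115
u_4 = (265 + 115) / -4 = 380/-4 = -95
u_3 = (115 + (-95)) / -4 = 20/-4 = -5
u_2 = (-95 + (-5)) / -4 = -100/-4 = 25
u_1 = (-5 + 25) / -4 = 20/-4 = -5

-5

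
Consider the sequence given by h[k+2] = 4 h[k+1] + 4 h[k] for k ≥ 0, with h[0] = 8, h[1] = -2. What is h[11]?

27203584

h[2] = 4*(-2) + 4*8 = 24
h[3] = 4*24 + 4*(-2) = 88
h[4] = 4*88 + 4*24 = 448
h[5] = 4*448 + 4*88 = 2144
h[6] = 4*2144 + 4*448 = 10368
h[7] = 4*10368 + 4*2144 = 50048
h[8] = 4*50048 + 4*10368 = 241664
h[9] = 4*241664 + 4*50048 = 1166848
h[10] = 4*1166848 + 4*241664 = 5634048
h[11] = 4*5634048 + 4*1166848 = 27203584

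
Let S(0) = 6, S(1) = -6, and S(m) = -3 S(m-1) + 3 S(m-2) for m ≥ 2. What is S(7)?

-26406

S(2) = -3(-6) + 3(6) = 36
S(3) = -3(36) + 3(-6) = -126
S(4) = -3(-126) + 3(36) = 486
S(5) = -3(486) + 3(-126) = -1836
S(6) = -3(-1836) + 3(486) = 6966
S(7) = -3(6966) + 3(-1836) = -26406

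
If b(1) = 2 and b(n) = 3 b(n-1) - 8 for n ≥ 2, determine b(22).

-20920706402

The fixed point is -8/(1 - 3) = 4, so b(n) - 4 = 3(b(n-1) - 4).
Hence b(n) = -2·3^{n-1} + 4.
b(22) = -2·3^{21} + 4 = -2·10460353203 + 4 = -20920706402.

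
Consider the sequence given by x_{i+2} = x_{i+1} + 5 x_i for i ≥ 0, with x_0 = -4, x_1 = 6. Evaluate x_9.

-1904

x_2 = 6 + 5·(-4) = -14
x_3 = (-14) + 5·6 = 16
x_4 = 16 + 5·(-14) = -54
x_5 = (-54) + 5·16 = 26
x_6 = 26 + 5·(-54) = -244
x_7 = (-244) + 5·26 = -114
x_8 = (-114) + 5·(-244) = -1334
x_9 = (-1334) + 5·(-114) = -1904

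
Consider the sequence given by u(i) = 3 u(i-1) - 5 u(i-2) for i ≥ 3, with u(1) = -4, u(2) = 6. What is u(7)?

u(3) = 3*6 - 5*(-4) = 38
u(4) = 3*38 - 5*6 = 84
u(5) = 3*84 - 5*38 = 62
u(6) = 3*62 - 5*84 = -234
u(7) = 3*(-234) - 5*62 = -1012

-1012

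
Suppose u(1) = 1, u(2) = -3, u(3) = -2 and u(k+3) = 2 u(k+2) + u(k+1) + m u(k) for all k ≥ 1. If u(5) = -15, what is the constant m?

-1

u(4) = -7 + m
u(5) = -16 - m
So -16 - m = -15, giving m = -1.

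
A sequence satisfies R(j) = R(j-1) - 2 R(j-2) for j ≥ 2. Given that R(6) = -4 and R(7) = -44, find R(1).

-2

Rearranging, R(j-2) = (R(j) - R(j-1)) / -2.
R(5) = (-44 - (-4)) / -2 = -40/-2 = 20
R(4) = (-4 - 20) / -2 = -24/-2 = 12
R(3) = (20 - 12) / -2 = 8/-2 = -4
R(2) = (12 - (-4)) / -2 = 16/-2 = -8
R(1) = (-4 - (-8)) / -2 = 4/-2 = -2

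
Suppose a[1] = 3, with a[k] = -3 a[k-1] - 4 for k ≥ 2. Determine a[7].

a[2] = -3(3) - 4 = -13
a[3] = -3(-13) - 4 = 35
a[4] = -3(35) - 4 = -109
a[5] = -3(-109) - 4 = 323
a[6] = -3(323) - 4 = -973
a[7] = -3(-973) - 4 = 2915

2915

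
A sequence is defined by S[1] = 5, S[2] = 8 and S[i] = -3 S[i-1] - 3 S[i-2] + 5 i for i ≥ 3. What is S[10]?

-1726

S[3] = -3*8 - 3*5 + 15 = -24
S[4] = -3*(-24) - 3*8 + 20 = 68
S[5] = -3*68 - 3*(-24) + 25 = -107
S[6] = -3*(-107) - 3*68 + 30 = 147
S[7] = -3*147 - 3*(-107) + 35 = -85
S[8] = -3*(-85) - 3*147 + 40 = -146
S[9] = -3*(-146) - 3*(-85) + 45 = 738
S[10] = -3*738 - 3*(-146) + 50 = -1726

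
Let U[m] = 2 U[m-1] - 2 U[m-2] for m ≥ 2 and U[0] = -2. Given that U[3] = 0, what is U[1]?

-4

Let U[1] = w.
U[2] = 4 + 2w
U[3] = 8 + 2w
So 8 + 2w = 0, giving w = -4.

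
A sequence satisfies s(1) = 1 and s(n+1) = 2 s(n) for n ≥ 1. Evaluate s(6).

s(2) = 2*1 = 2
s(3) = 2*2 = 4
s(4) = 2*4 = 8
s(5) = 2*8 = 16
s(6) = 2*16 = 32

32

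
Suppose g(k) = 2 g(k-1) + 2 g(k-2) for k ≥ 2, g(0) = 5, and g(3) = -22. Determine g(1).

Let g(1) = y.
g(2) = 10 + 2y
g(3) = 20 + 6y
So 20 + 6y = -22, giving y = -7.

-7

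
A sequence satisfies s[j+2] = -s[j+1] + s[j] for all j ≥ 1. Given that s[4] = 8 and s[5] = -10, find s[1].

4

Rearranging, s[j-2] = s[j] + s[j-1].
s[3] = -10 + 8 = -2
s[2] = 8 + (-2) = 6
s[1] = -2 + 6 = 4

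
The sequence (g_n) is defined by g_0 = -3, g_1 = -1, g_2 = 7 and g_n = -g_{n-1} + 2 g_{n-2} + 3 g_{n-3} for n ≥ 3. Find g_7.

-49

g_3 = -7 + 2·(-1) + 3·(-3) = -18
g_4 = -(-18) + 2·7 + 3·(-1) = 29
g_5 = -29 + 2·(-18) + 3·7 = -44
g_6 = -(-44) + 2·29 + 3·(-18) = 48
g_7 = -48 + 2·(-44) + 3·29 = -49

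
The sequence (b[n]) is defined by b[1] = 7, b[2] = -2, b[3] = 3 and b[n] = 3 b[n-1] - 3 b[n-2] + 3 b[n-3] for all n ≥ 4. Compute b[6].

180

b[4] = 3(3) - 3(-2) + 3(7) = 36
b[5] = 3(36) - 3(3) + 3(-2) = 93
b[6] = 3(93) - 3(36) + 3(3) = 180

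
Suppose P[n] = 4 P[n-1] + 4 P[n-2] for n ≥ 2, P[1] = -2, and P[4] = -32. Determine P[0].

Let P[0] = v.
P[2] = -8 + 4v
P[3] = -40 + 16v
P[4] = -192 + 80v
So -192 + 80v = -32, giving v = 2.

2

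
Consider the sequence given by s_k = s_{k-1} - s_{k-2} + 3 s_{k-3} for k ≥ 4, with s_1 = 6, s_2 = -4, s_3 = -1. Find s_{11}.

s_4 = (-1) - (-4) + 3*6 = 21
s_5 = 21 - (-1) + 3*(-4) = 10
s_6 = 10 - 21 + 3*(-1) = -14
s_7 = (-14) - 10 + 3*21 = 39
s_8 = 39 - (-14) + 3*10 = 83
s_9 = 83 - 39 + 3*(-14) = 2
s_{10} = 2 - 83 + 3*39 = 36
s_{11} = 36 - 2 + 3*83 = 283

283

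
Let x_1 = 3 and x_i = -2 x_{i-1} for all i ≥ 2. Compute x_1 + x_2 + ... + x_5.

x_2 = -2(3) = -6
x_3 = -2(-6) = 12
x_4 = -2(12) = -24
x_5 = -2(-24) = 48
Sum = 3 + (-6) + 12 + (-24) + 48 = 33

33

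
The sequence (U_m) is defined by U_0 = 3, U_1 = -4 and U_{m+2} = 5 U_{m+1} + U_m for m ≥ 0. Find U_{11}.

U_2 = 5*(-4) + 3 = -17
U_3 = 5*(-17) + (-4) = -89
U_4 = 5*(-89) + (-17) = -462
U_5 = 5*(-462) + (-89) = -2399
U_6 = 5*(-2399) + (-462) = -12457
U_7 = 5*(-12457) + (-2399) = -64684
U_8 = 5*(-64684) + (-12457) = -335877
U_9 = 5*(-335877) + (-64684) = -1744069
U_{10} = 5*(-1744069) + (-335877) = -9056222
U_{11} = 5*(-9056222) + (-1744069) = -47025179

-47025179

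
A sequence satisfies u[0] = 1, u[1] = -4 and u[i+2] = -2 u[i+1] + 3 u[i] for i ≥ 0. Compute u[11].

u[2] = -2*(-4) + 3*1 = 11
u[3] = -2*11 + 3*(-4) = -34
u[4] = -2*(-34) + 3*11 = 101
u[5] = -2*101 + 3*(-34) = -304
u[6] = -2*(-304) + 3*101 = 911
u[7] = -2*911 + 3*(-304) = -2734
u[8] = -2*(-2734) + 3*911 = 8201
u[9] = -2*8201 + 3*(-2734) = -24604
u[10] = -2*(-24604) + 3*8201 = 73811
u[11] = -2*73811 + 3*(-24604) = -221434

-221434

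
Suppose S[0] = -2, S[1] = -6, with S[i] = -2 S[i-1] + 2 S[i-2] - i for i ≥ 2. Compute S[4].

62

S[2] = -2·(-6) + 2·(-2) - 2 = 6
S[3] = -2·6 + 2·(-6) - 3 = -27
S[4] = -2·(-27) + 2·6 - 4 = 62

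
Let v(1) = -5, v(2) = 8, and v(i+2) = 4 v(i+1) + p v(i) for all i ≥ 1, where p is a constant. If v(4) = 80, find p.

4

v(3) = 32 - 5p
v(4) = 128 - 12p
So 128 - 12p = 80, giving p = 4.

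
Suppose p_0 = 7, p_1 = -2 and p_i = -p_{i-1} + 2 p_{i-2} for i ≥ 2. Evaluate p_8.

p_2 = -(-2) + 2(7) = 16
p_3 = -16 + 2(-2) = -20
p_4 = -(-20) + 2(16) = 52
p_5 = -52 + 2(-20) = -92
p_6 = -(-92) + 2(52) = 196
p_7 = -196 + 2(-92) = -380
p_8 = -(-380) + 2(196) = 772

772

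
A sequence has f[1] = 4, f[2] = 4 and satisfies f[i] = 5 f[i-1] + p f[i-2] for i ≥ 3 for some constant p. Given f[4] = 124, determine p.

f[3] = 20 + 4p
f[4] = 100 + 24p
So 100 + 24p = 124, giving p = 1.

1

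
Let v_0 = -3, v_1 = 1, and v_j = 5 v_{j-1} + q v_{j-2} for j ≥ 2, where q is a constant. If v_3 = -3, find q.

2

v_2 = 5 - 3q
v_3 = 25 - 14q
So 25 - 14q = -3, giving q = 2.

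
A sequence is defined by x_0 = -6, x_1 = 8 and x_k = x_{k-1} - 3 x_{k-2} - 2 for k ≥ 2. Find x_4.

-76

x_2 = 8 - 3(-6) - 2 = 24
x_3 = 24 - 3(8) - 2 = -2
x_4 = (-2) - 3(24) - 2 = -76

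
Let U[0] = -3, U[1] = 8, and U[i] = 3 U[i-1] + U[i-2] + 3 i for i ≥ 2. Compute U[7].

U[2] = 3(8) + (-3) + 6 = 27
U[3] = 3(27) + 8 + 9 = 98
U[4] = 3(98) + 27 + 12 = 333
U[5] = 3(333) + 98 + 15 = 1112
U[6] = 3(1112) + 333 + 18 = 3687
U[7] = 3(3687) + 1112 + 21 = 12194

12194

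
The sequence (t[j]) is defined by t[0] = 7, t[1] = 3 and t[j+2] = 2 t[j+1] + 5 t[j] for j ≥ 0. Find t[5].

t[2] = 2*3 + 5*7 = 41
t[3] = 2*41 + 5*3 = 97
t[4] = 2*97 + 5*41 = 399
t[5] = 2*399 + 5*97 = 1283

1283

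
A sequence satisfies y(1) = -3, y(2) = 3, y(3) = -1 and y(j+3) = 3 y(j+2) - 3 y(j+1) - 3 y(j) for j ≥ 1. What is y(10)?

y(4) = 3(-1) - 3(3) - 3(-3) = -3
y(5) = 3(-3) - 3(-1) - 3(3) = -15
y(6) = 3(-15) - 3(-3) - 3(-1) = -33
y(7) = 3(-33) - 3(-15) - 3(-3) = -45
y(8) = 3(-45) - 3(-33) - 3(-15) = 9
y(9) = 3(9) - 3(-45) - 3(-33) = 261
y(10) = 3(261) - 3(9) - 3(-45) = 891

891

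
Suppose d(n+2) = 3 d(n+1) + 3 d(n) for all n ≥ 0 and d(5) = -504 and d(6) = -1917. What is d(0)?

-5

Rearranging, d(n-2) = (d(n) - 3 d(n-1)) / 3.
d(4) = (-1917 - 3·(-504)) / 3 = -405/3 = -135
d(3) = (-504 - 3·(-135)) / 3 = -99/3 = -33
d(2) = (-135 - 3·(-33)) / 3 = -36/3 = -12
d(1) = (-33 - 3·(-12)) / 3 = 3/3 = 1
d(0) = (-12 - 3·1) / 3 = -15/3 = -5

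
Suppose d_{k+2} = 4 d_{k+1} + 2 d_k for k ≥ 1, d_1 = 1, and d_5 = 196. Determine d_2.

Let d_2 = v.
d_3 = 2 + 4v
d_4 = 8 + 18v
d_5 = 36 + 80v
So 36 + 80v = 196, giving v = 2.

2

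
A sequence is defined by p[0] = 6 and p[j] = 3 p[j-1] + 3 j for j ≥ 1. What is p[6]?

6003

p[1] = 3·6 + 3 = 21
p[2] = 3·21 + 6 = 69
p[3] = 3·69 + 9 = 216
p[4] = 3·216 + 12 = 660
p[5] = 3·660 + 15 = 1995
p[6] = 3·1995 + 18 = 6003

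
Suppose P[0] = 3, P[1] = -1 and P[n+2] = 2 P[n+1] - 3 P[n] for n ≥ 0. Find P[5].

47

P[2] = 2*(-1) - 3*3 = -11
P[3] = 2*(-11) - 3*(-1) = -19
P[4] = 2*(-19) - 3*(-11) = -5
P[5] = 2*(-5) - 3*(-19) = 47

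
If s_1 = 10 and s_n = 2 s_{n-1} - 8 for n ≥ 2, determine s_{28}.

The fixed point is -8/(1 - 2) = 8, so s_n - 8 = 2(s_{n-1} - 8).
Hence s_n = 2·2^{n-1} + 8.
s_{28} = 2·2^{27} + 8 = 2·134217728 + 8 = 268435464.

268435464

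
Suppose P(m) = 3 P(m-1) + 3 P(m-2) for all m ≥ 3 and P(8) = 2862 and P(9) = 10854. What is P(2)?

-2

Rearranging, P(m-2) = (P(m) - 3 P(m-1)) / 3.
P(7) = (10854 - 3*2862) / 3 = 2268/3 = 756
P(6) = (2862 - 3*756) / 3 = 594/3 = 198
P(5) = (756 - 3*198) / 3 = 162/3 = 54
P(4) = (198 - 3*54) / 3 = 36/3 = 12
P(3) = (54 - 3*12) / 3 = 18/3 = 6
P(2) = (12 - 3*6) / 3 = -6/3 = -2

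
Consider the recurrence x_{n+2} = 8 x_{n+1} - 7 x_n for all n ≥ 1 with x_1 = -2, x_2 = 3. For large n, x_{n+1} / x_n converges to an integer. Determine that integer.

The characteristic equation is r^2 - 8r + 7 = 0, which factors as (r - 7)(r - 1) = 0.
So the roots are 7 and 1. Since |7| > |1| and the coefficient of 7^n is non-zero, the ratio tends to 7.

7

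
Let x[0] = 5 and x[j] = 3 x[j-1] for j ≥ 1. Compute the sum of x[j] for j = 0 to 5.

x[1] = 3*5 = 15
x[2] = 3*15 = 45
x[3] = 3*45 = 135
x[4] = 3*135 = 405
x[5] = 3*405 = 1215
Sum = 5 + 15 + 45 + 135 + 405 + 1215 = 1820

1820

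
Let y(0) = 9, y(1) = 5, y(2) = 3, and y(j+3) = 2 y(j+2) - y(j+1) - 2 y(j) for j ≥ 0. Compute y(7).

7

y(3) = 2*3 - 5 - 2*9 = -17
y(4) = 2*(-17) - 3 - 2*5 = -47
y(5) = 2*(-47) - (-17) - 2*3 = -83
y(6) = 2*(-83) - (-47) - 2*(-17) = -85
y(7) = 2*(-85) - (-83) - 2*(-47) = 7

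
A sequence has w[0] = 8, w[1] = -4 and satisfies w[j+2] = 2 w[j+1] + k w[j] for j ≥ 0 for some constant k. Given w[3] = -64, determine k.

-4

w[2] = -8 + 8k
w[3] = -16 + 12k
So -16 + 12k = -64, giving k = -4.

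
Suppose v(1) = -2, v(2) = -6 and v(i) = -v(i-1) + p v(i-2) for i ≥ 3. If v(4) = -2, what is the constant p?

-1

v(3) = 6 - 2p
v(4) = -6 - 4p
So -6 - 4p = -2, giving p = -1.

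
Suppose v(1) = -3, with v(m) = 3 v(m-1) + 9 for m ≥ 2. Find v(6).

v(2) = 3*(-3) + 9 = 0
v(3) = 3*0 + 9 = 9
v(4) = 3*9 + 9 = 36
v(5) = 3*36 + 9 = 117
v(6) = 3*117 + 9 = 360

360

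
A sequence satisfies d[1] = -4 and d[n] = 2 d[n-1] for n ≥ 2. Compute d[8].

-512

d[2] = 2*(-4) = -8
d[3] = 2*(-8) = -16
d[4] = 2*(-16) = -32
d[5] = 2*(-32) = -64
d[6] = 2*(-64) = -128
d[7] = 2*(-128) = -256
d[8] = 2*(-256) = -512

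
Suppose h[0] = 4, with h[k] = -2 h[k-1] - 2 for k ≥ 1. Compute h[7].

-598

h[1] = -2·4 - 2 = -10
h[2] = -2·(-10) - 2 = 18
h[3] = -2·18 - 2 = -38
h[4] = -2·(-38) - 2 = 74
h[5] = -2·74 - 2 = -150
h[6] = -2·(-150) - 2 = 298
h[7] = -2·298 - 2 = -598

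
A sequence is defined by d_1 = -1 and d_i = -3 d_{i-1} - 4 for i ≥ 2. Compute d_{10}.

d_2 = -3·(-1) - 4 = -1
d_3 = -3·(-1) - 4 = -1
d_4 = -3·(-1) - 4 = -1
d_5 = -3·(-1) - 4 = -1
d_6 = -3·(-1) - 4 = -1
d_7 = -3·(-1) - 4 = -1
d_8 = -3·(-1) - 4 = -1
d_9 = -3·(-1) - 4 = -1
d_{10} = -3·(-1) - 4 = -1

-1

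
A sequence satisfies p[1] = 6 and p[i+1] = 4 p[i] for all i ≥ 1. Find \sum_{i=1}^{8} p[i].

131070

p[2] = 4(6) = 24
p[3] = 4(24) = 96
p[4] = 4(96) = 384
p[5] = 4(384) = 1536
p[6] = 4(1536) = 6144
p[7] = 4(6144) = 24576
p[8] = 4(24576) = 98304
Sum = 6 + 24 + 96 + 384 + 1536 + 6144 + 24576 + 98304 = 131070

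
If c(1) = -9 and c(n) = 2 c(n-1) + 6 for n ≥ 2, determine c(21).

-3145734

The fixed point is 6/(1 - 2) = -6, so c(n) + 6 = 2(c(n-1) + 6).
Hence c(n) = -3·2^{n-1} - 6.
c(21) = -3·2^{20} - 6 = -3·1048576 - 6 = -3145734.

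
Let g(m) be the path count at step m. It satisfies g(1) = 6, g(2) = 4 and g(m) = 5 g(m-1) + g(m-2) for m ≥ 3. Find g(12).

g(3) = 5*4 + 6 = 26
g(4) = 5*26 + 4 = 134
g(5) = 5*134 + 26 = 696
g(6) = 5*696 + 134 = 3614
g(7) = 5*3614 + 696 = 18766
g(8) = 5*18766 + 3614 = 97444
g(9) = 5*97444 + 18766 = 505986
g(10) = 5*505986 + 97444 = 2627374
g(11) = 5*2627374 + 505986 = 13642856
g(12) = 5*13642856 + 2627374 = 70841654

70841654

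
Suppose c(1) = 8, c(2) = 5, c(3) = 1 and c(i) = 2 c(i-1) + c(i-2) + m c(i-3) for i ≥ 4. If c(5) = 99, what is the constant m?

c(4) = 7 + 8m
c(5) = 15 + 21m
So 15 + 21m = 99, giving m = 4.

4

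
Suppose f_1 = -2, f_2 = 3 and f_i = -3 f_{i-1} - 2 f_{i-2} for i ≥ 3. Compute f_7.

-65

f_3 = -3*3 - 2*(-2) = -5
f_4 = -3*(-5) - 2*3 = 9
f_5 = -3*9 - 2*(-5) = -17
f_6 = -3*(-17) - 2*9 = 33
f_7 = -3*33 - 2*(-17) = -65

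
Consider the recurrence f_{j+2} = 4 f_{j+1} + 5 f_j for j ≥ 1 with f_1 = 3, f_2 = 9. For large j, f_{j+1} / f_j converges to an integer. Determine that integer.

The characteristic equation is r^2 - 4r - 5 = 0, which factors as (r - 5)(r + 1) = 0.
So the roots are 5 and -1. Since |5| > |-1| and the coefficient of 5^j is non-zero, the ratio tends to 5.

5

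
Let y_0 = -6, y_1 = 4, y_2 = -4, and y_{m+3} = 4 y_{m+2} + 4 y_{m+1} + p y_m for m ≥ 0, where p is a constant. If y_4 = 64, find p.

-4

y_3 = -6p
y_4 = -16 - 20p
So -16 - 20p = 64, giving p = -4.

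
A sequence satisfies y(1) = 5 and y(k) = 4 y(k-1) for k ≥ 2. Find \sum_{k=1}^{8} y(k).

y(2) = 4·5 = 20
y(3) = 4·20 = 80
y(4) = 4·80 = 320
y(5) = 4·320 = 1280
y(6) = 4·1280 = 5120
y(7) = 4·5120 = 20480
y(8) = 4·20480 = 81920
Sum = 5 + 20 + 80 + 320 + 1280 + 5120 + 20480 + 81920 = 109225

109225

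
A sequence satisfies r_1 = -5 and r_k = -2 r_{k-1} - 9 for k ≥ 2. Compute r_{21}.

The fixed point is -9/(1 + 2) = -3, so r_k + 3 = -2(r_{k-1} + 3).
Hence r_k = -2·(-2)^{k-1} - 3.
r_{21} = -2·(-2)^{20} - 3 = -2·1048576 - 3 = -2097155.

-2097155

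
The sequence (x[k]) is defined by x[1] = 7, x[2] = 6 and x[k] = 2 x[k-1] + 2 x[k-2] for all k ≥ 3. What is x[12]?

x[3] = 2(6) + 2(7) = 26
x[4] = 2(26) + 2(6) = 64
x[5] = 2(64) + 2(26) = 180
x[6] = 2(180) + 2(64) = 488
x[7] = 2(488) + 2(180) = 1336
x[8] = 2(1336) + 2(488) = 3648
x[9] = 2(3648) + 2(1336) = 9968
x[10] = 2(9968) + 2(3648) = 27232
x[11] = 2(27232) + 2(9968) = 74400
x[12] = 2(74400) + 2(27232) = 203264

203264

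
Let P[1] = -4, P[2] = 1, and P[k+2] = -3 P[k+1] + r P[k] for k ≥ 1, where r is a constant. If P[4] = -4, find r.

-1

P[3] = -3 - 4r
P[4] = 9 + 13r
So 9 + 13r = -4, giving r = -1.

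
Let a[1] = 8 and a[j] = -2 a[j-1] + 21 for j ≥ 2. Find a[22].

The fixed point is 21/(1 + 2) = 7, so a[j] - 7 = -2(a[j-1] - 7).
Hence a[j] = 1·(-2)^{j-1} + 7.
a[22] = 1·(-2)^{21} + 7 = 1·-2097152 + 7 = -2097145.

-2097145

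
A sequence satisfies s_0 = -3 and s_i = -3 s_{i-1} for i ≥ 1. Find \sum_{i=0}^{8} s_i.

s_1 = -3·(-3) = 9
s_2 = -3·9 = -27
s_3 = -3·(-27) = 81
s_4 = -3·81 = -243
s_5 = -3·(-243) = 729
s_6 = -3·729 = -2187
s_7 = -3·(-2187) = 6561
s_8 = -3·6561 = -19683
Sum = (-3) + 9 + (-27) + 81 + (-243) + 729 + (-2187) + 6561 + (-19683) = -14763

-14763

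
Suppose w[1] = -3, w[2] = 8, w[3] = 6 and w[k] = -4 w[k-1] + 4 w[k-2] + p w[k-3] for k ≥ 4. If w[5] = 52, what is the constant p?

3

w[4] = 8 - 3p
w[5] = -8 + 20p
So -8 + 20p = 52, giving p = 3.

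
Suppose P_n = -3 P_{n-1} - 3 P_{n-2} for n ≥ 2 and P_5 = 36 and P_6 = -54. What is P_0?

2

Rearranging, P_{n-2} = (P_n + 3 P_{n-1}) / -3.
P_4 = (-54 + 3*36) / -3 = 54/-3 = -18
P_3 = (36 + 3*(-18)) / -3 = -18/-3 = 6
P_2 = (-18 + 3*6) / -3 = 0/-3 = 0
P_1 = (6 + 3*0) / -3 = 6/-3 = -2
P_0 = (0 + 3*(-2)) / -3 = -6/-3 = 2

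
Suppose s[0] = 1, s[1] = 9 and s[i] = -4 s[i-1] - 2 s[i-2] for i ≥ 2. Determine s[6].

-5368

s[2] = -4(9) - 2(1) = -38
s[3] = -4(-38) - 2(9) = 134
s[4] = -4(134) - 2(-38) = -460
s[5] = -4(-460) - 2(134) = 1572
s[6] = -4(1572) - 2(-460) = -5368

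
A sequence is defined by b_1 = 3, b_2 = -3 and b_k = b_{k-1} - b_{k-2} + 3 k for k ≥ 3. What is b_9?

b_3 = (-3) - 3 + 9 = 3
b_4 = 3 - (-3) + 12 = 18
b_5 = 18 - 3 + 15 = 30
b_6 = 30 - 18 + 18 = 30
b_7 = 30 - 30 + 21 = 21
b_8 = 21 - 30 + 24 = 15
b_9 = 15 - 21 + 27 = 21

21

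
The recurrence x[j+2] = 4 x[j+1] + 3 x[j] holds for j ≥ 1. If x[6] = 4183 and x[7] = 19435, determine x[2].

7

Rearranging, x[j-2] = (x[j] - 4 x[j-1]) / 3.
x[5] = (19435 - 4*4183) / 3 = 2703/3 = 901
x[4] = (4183 - 4*901) / 3 = 579/3 = 193
x[3] = (901 - 4*193) / 3 = 129/3 = 43
x[2] = (193 - 4*43) / 3 = 21/3 = 7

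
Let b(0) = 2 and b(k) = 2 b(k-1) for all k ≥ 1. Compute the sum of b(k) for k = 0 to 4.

62

b(1) = 2*2 = 4
b(2) = 2*4 = 8
b(3) = 2*8 = 16
b(4) = 2*16 = 32
Sum = 2 + 4 + 8 + 16 + 32 = 62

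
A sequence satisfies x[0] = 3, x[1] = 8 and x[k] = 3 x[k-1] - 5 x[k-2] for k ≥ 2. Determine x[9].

4163

x[2] = 3(8) - 5(3) = 9
x[3] = 3(9) - 5(8) = -13
x[4] = 3(-13) - 5(9) = -84
x[5] = 3(-84) - 5(-13) = -187
x[6] = 3(-187) - 5(-84) = -141
x[7] = 3(-141) - 5(-187) = 512
x[8] = 3(512) - 5(-141) = 2241
x[9] = 3(2241) - 5(512) = 4163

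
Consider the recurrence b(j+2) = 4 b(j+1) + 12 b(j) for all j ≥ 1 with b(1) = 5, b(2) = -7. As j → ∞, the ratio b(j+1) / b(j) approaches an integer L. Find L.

6

The characteristic equation is r^2 - 4r - 12 = 0, which factors as (r - 6)(r + 2) = 0.
So the roots are 6 and -2. Since |6| > |-2| and the coefficient of 6^j is non-zero, the ratio tends to 6.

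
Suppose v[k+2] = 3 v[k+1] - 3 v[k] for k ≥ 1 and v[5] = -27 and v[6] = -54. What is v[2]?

3

Rearranging, v[k-2] = (v[k] - 3 v[k-1]) / -3.
v[4] = (-54 - 3*(-27)) / -3 = 27/-3 = -9
v[3] = (-27 - 3*(-9)) / -3 = 0/-3 = 0
v[2] = (-9 - 3*0) / -3 = -9/-3 = 3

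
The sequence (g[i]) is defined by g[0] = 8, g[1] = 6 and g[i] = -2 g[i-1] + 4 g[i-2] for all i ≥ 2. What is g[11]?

g[2] = -2*6 + 4*8 = 20
g[3] = -2*20 + 4*6 = -16
g[4] = -2*(-16) + 4*20 = 112
g[5] = -2*112 + 4*(-16) = -288
g[6] = -2*(-288) + 4*112 = 1024
g[7] = -2*1024 + 4*(-288) = -3200
g[8] = -2*(-3200) + 4*1024 = 10496
g[9] = -2*10496 + 4*(-3200) = -33792
g[10] = -2*(-33792) + 4*10496 = 109568
g[11] = -2*109568 + 4*(-33792) = -354304

-354304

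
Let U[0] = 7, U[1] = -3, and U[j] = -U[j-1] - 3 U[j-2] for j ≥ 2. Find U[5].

-108

U[2] = -(-3) - 3*7 = -18
U[3] = -(-18) - 3*(-3) = 27
U[4] = -27 - 3*(-18) = 27
U[5] = -27 - 3*27 = -108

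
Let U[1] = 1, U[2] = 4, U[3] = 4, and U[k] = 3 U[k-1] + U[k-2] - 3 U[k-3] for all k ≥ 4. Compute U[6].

94

U[4] = 3*4 + 4 - 3*1 = 13
U[5] = 3*13 + 4 - 3*4 = 31
U[6] = 3*31 + 13 - 3*4 = 94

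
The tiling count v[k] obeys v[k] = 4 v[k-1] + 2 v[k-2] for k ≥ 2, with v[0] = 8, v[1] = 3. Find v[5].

2348

v[2] = 4(3) + 2(8) = 28
v[3] = 4(28) + 2(3) = 118
v[4] = 4(118) + 2(28) = 528
v[5] = 4(528) + 2(118) = 2348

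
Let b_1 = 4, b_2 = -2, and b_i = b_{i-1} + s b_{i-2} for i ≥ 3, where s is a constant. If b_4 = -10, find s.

b_3 = -2 + 4s
b_4 = -2 + 2s
So -2 + 2s = -10, giving s = -4.

-4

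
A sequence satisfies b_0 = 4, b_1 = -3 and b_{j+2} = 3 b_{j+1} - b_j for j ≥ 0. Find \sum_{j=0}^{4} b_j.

b_2 = 3*(-3) - 4 = -13
b_3 = 3*(-13) - (-3) = -36
b_4 = 3*(-36) - (-13) = -95
Sum = 4 + (-3) + (-13) + (-36) + (-95) = -143

-143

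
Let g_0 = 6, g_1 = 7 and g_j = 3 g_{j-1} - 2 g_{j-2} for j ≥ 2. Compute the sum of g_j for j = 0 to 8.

556

g_2 = 3*7 - 2*6 = 9
g_3 = 3*9 - 2*7 = 13
g_4 = 3*13 - 2*9 = 21
g_5 = 3*21 - 2*13 = 37
g_6 = 3*37 - 2*21 = 69
g_7 = 3*69 - 2*37 = 133
g_8 = 3*133 - 2*69 = 261
Sum = 6 + 7 + 9 + 13 + 21 + 37 + 69 + 133 + 261 = 556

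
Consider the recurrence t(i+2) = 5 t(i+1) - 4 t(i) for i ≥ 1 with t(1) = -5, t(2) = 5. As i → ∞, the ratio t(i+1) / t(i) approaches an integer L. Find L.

The characteristic equation is r^2 - 5r + 4 = 0, which factors as (r - 4)(r - 1) = 0.
So the roots are 4 and 1. Since |4| > |1| and the coefficient of 4^i is non-zero, the ratio tends to 4.

4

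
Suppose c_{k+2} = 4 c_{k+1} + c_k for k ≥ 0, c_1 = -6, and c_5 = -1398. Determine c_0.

6

Let c_0 = z.
c_2 = -24 + z
c_3 = -102 + 4z
c_4 = -432 + 17z
c_5 = -1830 + 72z
So -1830 + 72z = -1398, giving z = 6.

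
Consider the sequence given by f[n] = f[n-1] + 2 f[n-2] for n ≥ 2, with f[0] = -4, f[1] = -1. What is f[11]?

f[2] = (-1) + 2*(-4) = -9
f[3] = (-9) + 2*(-1) = -11
f[4] = (-11) + 2*(-9) = -29
f[5] = (-29) + 2*(-11) = -51
f[6] = (-51) + 2*(-29) = -109
f[7] = (-109) + 2*(-51) = -211
f[8] = (-211) + 2*(-109) = -429
f[9] = (-429) + 2*(-211) = -851
f[10] = (-851) + 2*(-429) = -1709
f[11] = (-1709) + 2*(-851) = -3411

-3411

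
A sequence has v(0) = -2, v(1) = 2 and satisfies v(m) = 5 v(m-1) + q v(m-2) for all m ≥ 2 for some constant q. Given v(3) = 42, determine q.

1

v(2) = 10 - 2q
v(3) = 50 - 8q
So 50 - 8q = 42, giving q = 1.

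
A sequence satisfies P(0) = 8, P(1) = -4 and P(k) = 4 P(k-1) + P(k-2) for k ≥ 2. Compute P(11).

-3720996

P(2) = 4·(-4) + 8 = -8
P(3) = 4·(-8) + (-4) = -36
P(4) = 4·(-36) + (-8) = -152
P(5) = 4·(-152) + (-36) = -644
P(6) = 4·(-644) + (-152) = -2728
P(7) = 4·(-2728) + (-644) = -11556
P(8) = 4·(-11556) + (-2728) = -48952
P(9) = 4·(-48952) + (-11556) = -207364
P(10) = 4·(-207364) + (-48952) = -878408
P(11) = 4·(-878408) + (-207364) = -3720996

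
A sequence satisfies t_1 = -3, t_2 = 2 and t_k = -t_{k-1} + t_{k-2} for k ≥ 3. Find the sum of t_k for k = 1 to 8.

27

t_3 = -2 + (-3) = -5
t_4 = -(-5) + 2 = 7
t_5 = -7 + (-5) = -12
t_6 = -(-12) + 7 = 19
t_7 = -19 + (-12) = -31
t_8 = -(-31) + 19 = 50
Sum = (-3) + 2 + (-5) + 7 + (-12) + 19 + (-31) + 50 = 27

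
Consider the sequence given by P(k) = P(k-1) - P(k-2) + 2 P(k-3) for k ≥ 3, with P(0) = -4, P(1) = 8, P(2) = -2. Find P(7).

P(3) = (-2) - 8 + 2·(-4) = -18
P(4) = (-18) - (-2) + 2·8 = 0
P(5) = 0 - (-18) + 2·(-2) = 14
P(6) = 14 - 0 + 2·(-18) = -22
P(7) = (-22) - 14 + 2·0 = -36

-36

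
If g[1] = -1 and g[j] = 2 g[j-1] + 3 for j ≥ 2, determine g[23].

8388605

The fixed point is 3/(1 - 2) = -3, so g[j] + 3 = 2(g[j-1] + 3).
Hence g[j] = 2·2^{j-1} - 3.
g[23] = 2·2^{22} - 3 = 2·4194304 - 3 = 8388605.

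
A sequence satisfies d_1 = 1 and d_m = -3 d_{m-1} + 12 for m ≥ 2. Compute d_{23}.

-62762119215

The fixed point is 12/(1 + 3) = 3, so d_m - 3 = -3(d_{m-1} - 3).
Hence d_m = -2·(-3)^{m-1} + 3.
d_{23} = -2·(-3)^{22} + 3 = -2·31381059609 + 3 = -62762119215.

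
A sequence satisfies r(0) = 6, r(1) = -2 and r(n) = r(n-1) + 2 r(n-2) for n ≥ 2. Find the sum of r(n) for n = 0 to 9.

1364

r(2) = (-2) + 2·6 = 10
r(3) = 10 + 2·(-2) = 6
r(4) = 6 + 2·10 = 26
r(5) = 26 + 2·6 = 38
r(6) = 38 + 2·26 = 90
r(7) = 90 + 2·38 = 166
r(8) = 166 + 2·90 = 346
r(9) = 346 + 2·166 = 678
Sum = 6 + (-2) + 10 + 6 + 26 + 38 + 90 + 166 + 346 + 678 = 1364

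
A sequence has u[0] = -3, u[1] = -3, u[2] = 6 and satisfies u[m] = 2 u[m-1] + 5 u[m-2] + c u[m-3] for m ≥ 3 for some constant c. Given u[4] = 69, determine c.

u[3] = -3 - 3c
u[4] = 24 - 9c
So 24 - 9c = 69, giving c = -5.

-5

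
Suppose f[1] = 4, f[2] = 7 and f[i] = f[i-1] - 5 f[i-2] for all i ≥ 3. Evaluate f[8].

f[3] = 7 - 5(4) = -13
f[4] = (-13) - 5(7) = -48
f[5] = (-48) - 5(-13) = 17
f[6] = 17 - 5(-48) = 257
f[7] = 257 - 5(17) = 172
f[8] = 172 - 5(257) = -1113

-1113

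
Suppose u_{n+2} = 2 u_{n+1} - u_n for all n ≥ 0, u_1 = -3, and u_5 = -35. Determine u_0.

5

Let u_0 = v.
u_2 = -6 - v
u_3 = -9 - 2v
u_4 = -12 - 3v
u_5 = -15 - 4v
So -15 - 4v = -35, giving v = 5.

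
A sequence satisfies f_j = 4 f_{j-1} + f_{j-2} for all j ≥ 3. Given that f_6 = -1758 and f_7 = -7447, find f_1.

Rearranging, f_{j-2} = f_j - 4 f_{j-1}.
f_5 = -7447 - 4*(-1758) = -415
f_4 = -1758 - 4*(-415) = -98
f_3 = -415 - 4*(-98) = -23
f_2 = -98 - 4*(-23) = -6
f_1 = -23 - 4*(-6) = 1

1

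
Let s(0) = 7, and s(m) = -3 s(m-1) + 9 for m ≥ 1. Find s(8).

31167

s(1) = -3*7 + 9 = -12
s(2) = -3*(-12) + 9 = 45
s(3) = -3*45 + 9 = -126
s(4) = -3*(-126) + 9 = 387
s(5) = -3*387 + 9 = -1152
s(6) = -3*(-1152) + 9 = 3465
s(7) = -3*3465 + 9 = -10386
s(8) = -3*(-10386) + 9 = 31167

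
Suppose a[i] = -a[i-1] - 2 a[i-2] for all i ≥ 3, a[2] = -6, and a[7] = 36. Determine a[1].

Let a[1] = x.
a[3] = 6 - 2x
a[4] = 6 + 2x
a[5] = -18 + 2x
a[6] = 6 - 6x
a[7] = 30 + 2x
So 30 + 2x = 36, giving x = 3.

3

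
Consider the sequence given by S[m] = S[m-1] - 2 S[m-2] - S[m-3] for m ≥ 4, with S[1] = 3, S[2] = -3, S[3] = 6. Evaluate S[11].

S[4] = 6 - 2*(-3) - 3 = 9
S[5] = 9 - 2*6 - (-3) = 0
S[6] = 0 - 2*9 - 6 = -24
S[7] = (-24) - 2*0 - 9 = -33
S[8] = (-33) - 2*(-24) - 0 = 15
S[9] = 15 - 2*(-33) - (-24) = 105
S[10] = 105 - 2*15 - (-33) = 108
S[11] = 108 - 2*105 - 15 = -117

-117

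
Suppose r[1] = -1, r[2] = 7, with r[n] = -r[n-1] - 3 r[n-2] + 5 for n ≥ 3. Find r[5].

r[3] = -7 - 3·(-1) + 5 = 1
r[4] = -1 - 3·7 + 5 = -17
r[5] = -(-17) - 3·1 + 5 = 19

19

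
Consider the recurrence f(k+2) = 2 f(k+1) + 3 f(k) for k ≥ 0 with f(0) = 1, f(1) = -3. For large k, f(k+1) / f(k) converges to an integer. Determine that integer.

3

The characteristic equation is r^2 - 2r - 3 = 0, which factors as (r - 3)(r + 1) = 0.
So the roots are 3 and -1. Since |3| > |-1| and the coefficient of 3^k is non-zero, the ratio tends to 3.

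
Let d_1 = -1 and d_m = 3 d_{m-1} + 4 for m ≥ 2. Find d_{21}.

The fixed point is 4/(1 - 3) = -2, so d_m + 2 = 3(d_{m-1} + 2).
Hence d_m = 1·3^{m-1} - 2.
d_{21} = 1·3^{20} - 2 = 1·3486784401 - 2 = 3486784399.

3486784399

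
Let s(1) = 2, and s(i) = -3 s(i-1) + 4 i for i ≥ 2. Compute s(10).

s(2) = -3*2 + 8 = 2
s(3) = -3*2 + 12 = 6
s(4) = -3*6 + 16 = -2
s(5) = -3*(-2) + 20 = 26
s(6) = -3*26 + 24 = -54
s(7) = -3*(-54) + 28 = 190
s(8) = -3*190 + 32 = -538
s(9) = -3*(-538) + 36 = 1650
s(10) = -3*1650 + 40 = -4910

-4910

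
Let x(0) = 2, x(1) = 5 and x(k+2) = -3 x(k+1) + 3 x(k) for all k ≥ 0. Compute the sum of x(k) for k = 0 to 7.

x(2) = -3(5) + 3(2) = -9
x(3) = -3(-9) + 3(5) = 42
x(4) = -3(42) + 3(-9) = -153
x(5) = -3(-153) + 3(42) = 585
x(6) = -3(585) + 3(-153) = -2214
x(7) = -3(-2214) + 3(585) = 8397
Sum = 2 + 5 + (-9) + 42 + (-153) + 585 + (-2214) + 8397 = 6655

6655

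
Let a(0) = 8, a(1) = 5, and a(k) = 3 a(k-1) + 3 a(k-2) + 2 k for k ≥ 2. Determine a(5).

2221

a(2) = 3(5) + 3(8) + 4 = 43
a(3) = 3(43) + 3(5) + 6 = 150
a(4) = 3(150) + 3(43) + 8 = 587
a(5) = 3(587) + 3(150) + 10 = 2221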